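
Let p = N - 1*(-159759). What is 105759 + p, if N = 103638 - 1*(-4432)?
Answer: 373588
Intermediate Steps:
N = 108070 (N = 103638 + 4432 = 108070)
p = 267829 (p = 108070 - 1*(-159759) = 108070 + 159759 = 267829)
105759 + p = 105759 + 267829 = 373588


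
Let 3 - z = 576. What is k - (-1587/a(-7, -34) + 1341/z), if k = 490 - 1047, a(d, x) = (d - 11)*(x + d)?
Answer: -25960201/46986 ≈ -552.51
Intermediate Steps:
z = -573 (z = 3 - 1*576 = 3 - 576 = -573)
a(d, x) = (-11 + d)*(d + x)
k = -557
k - (-1587/a(-7, -34) + 1341/z) = -557 - (-1587/((-7)**2 - 11*(-7) - 11*(-34) - 7*(-34)) + 1341/(-573)) = -557 - (-1587/(49 + 77 + 374 + 238) + 1341*(-1/573)) = -557 - (-1587/738 - 447/191) = -557 - (-1587*1/738 - 447/191) = -557 - (-529/246 - 447/191) = -557 - 1*(-211001/46986) = -557 + 211001/46986 = -25960201/46986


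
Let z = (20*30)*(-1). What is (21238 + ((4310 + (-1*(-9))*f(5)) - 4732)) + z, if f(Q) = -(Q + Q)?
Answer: 20126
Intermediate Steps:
f(Q) = -2*Q
z = -600 (z = 600*(-1) = -600)
(21238 + ((4310 + (-1*(-9))*f(5)) - 4732)) + z = (21238 + ((4310 + (-1*(-9))*(-2*5)) - 4732)) - 600 = (21238 + ((4310 + 9*(-10)) - 4732)) - 600 = (21238 + ((4310 - 90) - 4732)) - 600 = (21238 + (4220 - 4732)) - 600 = (21238 - 512) - 600 = 20726 - 600 = 20126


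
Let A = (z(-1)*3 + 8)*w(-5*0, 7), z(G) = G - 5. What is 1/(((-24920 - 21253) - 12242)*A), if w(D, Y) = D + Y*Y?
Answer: 1/28623350 ≈ 3.4937e-8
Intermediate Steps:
z(G) = -5 + G
w(D, Y) = D + Y²
A = -490 (A = ((-5 - 1)*3 + 8)*(-5*0 + 7²) = (-6*3 + 8)*(0 + 49) = (-18 + 8)*49 = -10*49 = -490)
1/(((-24920 - 21253) - 12242)*A) = 1/((-24920 - 21253) - 12242*(-490)) = -1/490/(-46173 - 12242) = -1/490/(-58415) = -1/58415*(-1/490) = 1/28623350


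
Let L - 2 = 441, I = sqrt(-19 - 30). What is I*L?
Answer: 3101*I ≈ 3101.0*I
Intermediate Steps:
I = 7*I (I = sqrt(-49) = 7*I ≈ 7.0*I)
L = 443 (L = 2 + 441 = 443)
I*L = (7*I)*443 = 3101*I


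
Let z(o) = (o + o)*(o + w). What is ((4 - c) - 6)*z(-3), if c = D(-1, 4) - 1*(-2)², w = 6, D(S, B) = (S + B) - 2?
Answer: -18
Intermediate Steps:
D(S, B) = -2 + B + S (D(S, B) = (B + S) - 2 = -2 + B + S)
z(o) = 2*o*(6 + o) (z(o) = (o + o)*(o + 6) = (2*o)*(6 + o) = 2*o*(6 + o))
c = -3 (c = (-2 + 4 - 1) - 1*(-2)² = 1 - 1*4 = 1 - 4 = -3)
((4 - c) - 6)*z(-3) = ((4 - 1*(-3)) - 6)*(2*(-3)*(6 - 3)) = ((4 + 3) - 6)*(2*(-3)*3) = (7 - 6)*(-18) = 1*(-18) = -18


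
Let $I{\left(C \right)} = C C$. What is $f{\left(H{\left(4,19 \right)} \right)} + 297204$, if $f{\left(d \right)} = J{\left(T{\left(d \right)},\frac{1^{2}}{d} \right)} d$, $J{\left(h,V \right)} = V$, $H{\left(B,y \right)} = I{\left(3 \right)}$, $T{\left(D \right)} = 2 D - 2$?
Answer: $297205$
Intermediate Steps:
$T{\left(D \right)} = -2 + 2 D$
$I{\left(C \right)} = C^{2}$
$H{\left(B,y \right)} = 9$ ($H{\left(B,y \right)} = 3^{2} = 9$)
$f{\left(d \right)} = 1$ ($f{\left(d \right)} = \frac{1^{2}}{d} d = 1 \frac{1}{d} d = \frac{d}{d} = 1$)
$f{\left(H{\left(4,19 \right)} \right)} + 297204 = 1 + 297204 = 297205$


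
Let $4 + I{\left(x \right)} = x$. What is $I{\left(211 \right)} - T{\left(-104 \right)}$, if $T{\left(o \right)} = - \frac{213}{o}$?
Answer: $\frac{21315}{104} \approx 204.95$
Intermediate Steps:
$I{\left(x \right)} = -4 + x$
$I{\left(211 \right)} - T{\left(-104 \right)} = \left(-4 + 211\right) - - \frac{213}{-104} = 207 - \left(-213\right) \left(- \frac{1}{104}\right) = 207 - \frac{213}{104} = \frac{21315}{104}$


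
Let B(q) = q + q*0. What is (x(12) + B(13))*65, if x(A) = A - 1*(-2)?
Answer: 1755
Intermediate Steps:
x(A) = 2 + A (x(A) = A + 2 = 2 + A)
B(q) = q (B(q) = q + 0 = q)
(x(12) + B(13))*65 = ((2 + 12) + 13)*65 = (14 + 13)*65 = 27*65 = 1755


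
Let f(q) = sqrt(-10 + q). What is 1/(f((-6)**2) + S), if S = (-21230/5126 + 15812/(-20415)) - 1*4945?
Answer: -55998766129990485/277188903235302886133 - 22626147323025*sqrt(26)/554377806470605772266 ≈ -0.00020223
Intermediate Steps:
S = -23545241446/4756695 (S = (-21230*1/5126 + 15812*(-1/20415)) - 4945 = (-965/233 - 15812/20415) - 4945 = -23384671/4756695 - 4945 = -23545241446/4756695 ≈ -4949.9)
1/(f((-6)**2) + S) = 1/(sqrt(-10 + (-6)**2) - 23545241446/4756695) = 1/(sqrt(-10 + 36) - 23545241446/4756695) = 1/(sqrt(26) - 23545241446/4756695) = 1/(-23545241446/4756695 + sqrt(26))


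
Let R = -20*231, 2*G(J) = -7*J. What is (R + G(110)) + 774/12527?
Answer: -62696861/12527 ≈ -5004.9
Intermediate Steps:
G(J) = -7*J/2 (G(J) = (-7*J)/2 = -7*J/2)
R = -4620
(R + G(110)) + 774/12527 = (-4620 - 7/2*110) + 774/12527 = (-4620 - 385) + 774*(1/12527) = -5005 + 774/12527 = -62696861/12527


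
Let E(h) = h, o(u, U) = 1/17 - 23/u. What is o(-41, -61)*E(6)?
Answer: 2592/697 ≈ 3.7188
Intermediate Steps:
o(u, U) = 1/17 - 23/u (o(u, U) = 1*(1/17) - 23/u = 1/17 - 23/u)
o(-41, -61)*E(6) = ((1/17)*(-391 - 41)/(-41))*6 = ((1/17)*(-1/41)*(-432))*6 = (432/697)*6 = 2592/697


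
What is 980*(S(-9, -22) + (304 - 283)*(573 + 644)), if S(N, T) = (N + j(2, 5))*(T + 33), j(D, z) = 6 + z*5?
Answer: 25283020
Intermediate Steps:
j(D, z) = 6 + 5*z
S(N, T) = (31 + N)*(33 + T) (S(N, T) = (N + (6 + 5*5))*(T + 33) = (N + (6 + 25))*(33 + T) = (N + 31)*(33 + T) = (31 + N)*(33 + T))
980*(S(-9, -22) + (304 - 283)*(573 + 644)) = 980*((1023 + 31*(-22) + 33*(-9) - 9*(-22)) + (304 - 283)*(573 + 644)) = 980*((1023 - 682 - 297 + 198) + 21*1217) = 980*(242 + 25557) = 980*25799 = 25283020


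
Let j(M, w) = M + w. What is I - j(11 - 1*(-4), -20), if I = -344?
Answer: -339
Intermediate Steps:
I - j(11 - 1*(-4), -20) = -344 - ((11 - 1*(-4)) - 20) = -344 - ((11 + 4) - 20) = -344 - (15 - 20) = -344 - 1*(-5) = -344 + 5 = -339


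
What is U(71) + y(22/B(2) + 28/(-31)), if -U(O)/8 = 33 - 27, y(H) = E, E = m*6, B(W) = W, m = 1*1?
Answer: -42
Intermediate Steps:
m = 1
E = 6 (E = 1*6 = 6)
y(H) = 6
U(O) = -48 (U(O) = -8*(33 - 27) = -8*6 = -48)
U(71) + y(22/B(2) + 28/(-31)) = -48 + 6 = -42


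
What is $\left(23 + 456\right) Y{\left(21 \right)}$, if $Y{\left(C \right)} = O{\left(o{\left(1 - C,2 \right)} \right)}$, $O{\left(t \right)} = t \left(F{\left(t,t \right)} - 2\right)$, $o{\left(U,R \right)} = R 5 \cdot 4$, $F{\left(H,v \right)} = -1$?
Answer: $-57480$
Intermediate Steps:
$o{\left(U,R \right)} = 20 R$ ($o{\left(U,R \right)} = 5 R 4 = 20 R$)
$O{\left(t \right)} = - 3 t$ ($O{\left(t \right)} = t \left(-1 - 2\right) = t \left(-3\right) = - 3 t$)
$Y{\left(C \right)} = -120$ ($Y{\left(C \right)} = - 3 \cdot 20 \cdot 2 = \left(-3\right) 40 = -120$)
$\left(23 + 456\right) Y{\left(21 \right)} = \left(23 + 456\right) \left(-120\right) = 479 \left(-120\right) = -57480$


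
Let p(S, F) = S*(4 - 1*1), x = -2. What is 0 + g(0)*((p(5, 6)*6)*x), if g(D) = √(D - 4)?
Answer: -360*I ≈ -360.0*I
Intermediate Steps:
p(S, F) = 3*S (p(S, F) = S*(4 - 1) = S*3 = 3*S)
g(D) = √(-4 + D)
0 + g(0)*((p(5, 6)*6)*x) = 0 + √(-4 + 0)*(((3*5)*6)*(-2)) = 0 + √(-4)*((15*6)*(-2)) = 0 + (2*I)*(90*(-2)) = 0 + (2*I)*(-180) = 0 - 360*I = -360*I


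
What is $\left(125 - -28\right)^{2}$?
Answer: $23409$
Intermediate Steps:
$\left(125 - -28\right)^{2} = \left(125 + 28\right)^{2} = 153^{2} = 23409$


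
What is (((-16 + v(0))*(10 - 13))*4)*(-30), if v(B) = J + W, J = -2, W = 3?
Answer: -5400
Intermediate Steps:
v(B) = 1 (v(B) = -2 + 3 = 1)
(((-16 + v(0))*(10 - 13))*4)*(-30) = (((-16 + 1)*(10 - 13))*4)*(-30) = (-15*(-3)*4)*(-30) = (45*4)*(-30) = 180*(-30) = -5400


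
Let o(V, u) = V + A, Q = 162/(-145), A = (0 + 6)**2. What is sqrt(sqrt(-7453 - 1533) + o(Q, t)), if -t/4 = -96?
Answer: sqrt(733410 + 21025*I*sqrt(8986))/145 ≈ 8.2429 + 5.7501*I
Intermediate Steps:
A = 36 (A = 6**2 = 36)
t = 384 (t = -4*(-96) = 384)
Q = -162/145 (Q = 162*(-1/145) = -162/145 ≈ -1.1172)
o(V, u) = 36 + V (o(V, u) = V + 36 = 36 + V)
sqrt(sqrt(-7453 - 1533) + o(Q, t)) = sqrt(sqrt(-7453 - 1533) + (36 - 162/145)) = sqrt(sqrt(-8986) + 5058/145) = sqrt(I*sqrt(8986) + 5058/145) = sqrt(5058/145 + I*sqrt(8986))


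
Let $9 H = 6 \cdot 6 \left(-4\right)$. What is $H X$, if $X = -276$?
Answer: $4416$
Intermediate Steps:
$H = -16$ ($H = \frac{6 \cdot 6 \left(-4\right)}{9} = \frac{36 \left(-4\right)}{9} = \frac{1}{9} \left(-144\right) = -16$)
$H X = \left(-16\right) \left(-276\right) = 4416$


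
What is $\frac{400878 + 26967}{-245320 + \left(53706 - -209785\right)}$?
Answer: $\frac{142615}{6057} \approx 23.545$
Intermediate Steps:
$\frac{400878 + 26967}{-245320 + \left(53706 - -209785\right)} = \frac{427845}{-245320 + \left(53706 + 209785\right)} = \frac{427845}{-245320 + 263491} = \frac{427845}{18171} = 427845 \cdot \frac{1}{18171} = \frac{142615}{6057}$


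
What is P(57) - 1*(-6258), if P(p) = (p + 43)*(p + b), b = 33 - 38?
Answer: 11458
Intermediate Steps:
b = -5
P(p) = (-5 + p)*(43 + p) (P(p) = (p + 43)*(p - 5) = (43 + p)*(-5 + p) = (-5 + p)*(43 + p))
P(57) - 1*(-6258) = (-215 + 57² + 38*57) - 1*(-6258) = (-215 + 3249 + 2166) + 6258 = 5200 + 6258 = 11458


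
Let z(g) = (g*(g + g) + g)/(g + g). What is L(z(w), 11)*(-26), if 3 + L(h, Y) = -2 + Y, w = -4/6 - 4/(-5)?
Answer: -156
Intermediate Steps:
w = 2/15 (w = -4*1/6 - 4*(-1/5) = -2/3 + 4/5 = 2/15 ≈ 0.13333)
z(g) = (g + 2*g**2)/(2*g) (z(g) = (g*(2*g) + g)/((2*g)) = (2*g**2 + g)*(1/(2*g)) = (g + 2*g**2)*(1/(2*g)) = (g + 2*g**2)/(2*g))
L(h, Y) = -5 + Y (L(h, Y) = -3 + (-2 + Y) = -5 + Y)
L(z(w), 11)*(-26) = (-5 + 11)*(-26) = 6*(-26) = -156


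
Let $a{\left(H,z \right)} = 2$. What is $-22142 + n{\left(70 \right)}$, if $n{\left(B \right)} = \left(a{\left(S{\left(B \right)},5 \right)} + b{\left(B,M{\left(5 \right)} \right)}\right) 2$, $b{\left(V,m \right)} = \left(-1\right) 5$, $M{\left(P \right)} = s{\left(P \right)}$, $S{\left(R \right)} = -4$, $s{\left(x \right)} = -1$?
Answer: $-22148$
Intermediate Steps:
$M{\left(P \right)} = -1$
$b{\left(V,m \right)} = -5$
$n{\left(B \right)} = -6$ ($n{\left(B \right)} = \left(2 - 5\right) 2 = \left(-3\right) 2 = -6$)
$-22142 + n{\left(70 \right)} = -22142 - 6 = -22148$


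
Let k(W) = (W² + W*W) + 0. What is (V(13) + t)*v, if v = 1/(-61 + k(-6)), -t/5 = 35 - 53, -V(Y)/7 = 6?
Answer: 48/11 ≈ 4.3636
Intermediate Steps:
k(W) = 2*W² (k(W) = (W² + W²) + 0 = 2*W² + 0 = 2*W²)
V(Y) = -42 (V(Y) = -7*6 = -42)
t = 90 (t = -5*(35 - 53) = -5*(-18) = 90)
v = 1/11 (v = 1/(-61 + 2*(-6)²) = 1/(-61 + 2*36) = 1/(-61 + 72) = 1/11 ≈ 0.090909)
(V(13) + t)*v = (-42 + 90)*(1/11) = 48*(1/11) = 48/11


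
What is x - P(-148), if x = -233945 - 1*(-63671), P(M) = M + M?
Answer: -169978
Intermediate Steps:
P(M) = 2*M
x = -170274 (x = -233945 + 63671 = -170274)
x - P(-148) = -170274 - 2*(-148) = -170274 - 1*(-296) = -170274 + 296 = -169978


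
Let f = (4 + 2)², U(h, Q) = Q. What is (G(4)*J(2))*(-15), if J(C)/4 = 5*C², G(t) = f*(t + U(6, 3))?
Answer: -302400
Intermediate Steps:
f = 36 (f = 6² = 36)
G(t) = 108 + 36*t (G(t) = 36*(t + 3) = 36*(3 + t) = 108 + 36*t)
J(C) = 20*C² (J(C) = 4*(5*C²) = 20*C²)
(G(4)*J(2))*(-15) = ((108 + 36*4)*(20*2²))*(-15) = ((108 + 144)*(20*4))*(-15) = (252*80)*(-15) = 20160*(-15) = -302400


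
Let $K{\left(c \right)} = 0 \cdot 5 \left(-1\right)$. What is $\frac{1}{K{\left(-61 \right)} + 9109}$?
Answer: $\frac{1}{9109} \approx 0.00010978$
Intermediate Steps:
$K{\left(c \right)} = 0$ ($K{\left(c \right)} = 0 \left(-1\right) = 0$)
$\frac{1}{K{\left(-61 \right)} + 9109} = \frac{1}{0 + 9109} = \frac{1}{9109}$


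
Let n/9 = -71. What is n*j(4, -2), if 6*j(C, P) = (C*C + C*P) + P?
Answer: -639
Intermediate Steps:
j(C, P) = P/6 + C**2/6 + C*P/6 (j(C, P) = ((C*C + C*P) + P)/6 = ((C**2 + C*P) + P)/6 = (P + C**2 + C*P)/6 = P/6 + C**2/6 + C*P/6)
n = -639 (n = 9*(-71) = -639)
n*j(4, -2) = -639*((1/6)*(-2) + (1/6)*4**2 + (1/6)*4*(-2)) = -639*(-1/3 + (1/6)*16 - 4/3) = -639*(-1/3 + 8/3 - 4/3) = -639*1 = -639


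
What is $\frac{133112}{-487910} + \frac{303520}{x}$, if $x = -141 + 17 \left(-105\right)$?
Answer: $- \frac{37086704228}{234928665} \approx -157.86$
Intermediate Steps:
$x = -1926$ ($x = -141 - 1785 = -1926$)
$\frac{133112}{-487910} + \frac{303520}{x} = \frac{133112}{-487910} + \frac{303520}{-1926} = 133112 \left(- \frac{1}{487910}\right) + 303520 \left(- \frac{1}{1926}\right) = - \frac{66556}{243955} - \frac{151760}{963} = - \frac{37086704228}{234928665}$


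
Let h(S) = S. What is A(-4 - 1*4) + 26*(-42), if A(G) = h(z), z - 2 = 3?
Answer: -1087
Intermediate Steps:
z = 5 (z = 2 + 3 = 5)
A(G) = 5
A(-4 - 1*4) + 26*(-42) = 5 + 26*(-42) = 5 - 1092 = -1087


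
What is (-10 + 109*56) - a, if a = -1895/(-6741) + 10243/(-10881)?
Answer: 49670682638/8149869 ≈ 6094.7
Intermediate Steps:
a = -5380952/8149869 (a = -1895*(-1/6741) + 10243*(-1/10881) = 1895/6741 - 10243/10881 = -5380952/8149869 ≈ -0.66025)
(-10 + 109*56) - a = (-10 + 109*56) - 1*(-5380952/8149869) = (-10 + 6104) + 5380952/8149869 = 6094 + 5380952/8149869 = 49670682638/8149869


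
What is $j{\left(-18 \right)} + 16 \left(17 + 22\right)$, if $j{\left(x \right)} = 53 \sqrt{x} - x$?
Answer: $642 + 159 i \sqrt{2} \approx 642.0 + 224.86 i$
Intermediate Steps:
$j{\left(x \right)} = - x + 53 \sqrt{x}$
$j{\left(-18 \right)} + 16 \left(17 + 22\right) = \left(\left(-1\right) \left(-18\right) + 53 \sqrt{-18}\right) + 16 \left(17 + 22\right) = \left(18 + 53 \cdot 3 i \sqrt{2}\right) + 16 \cdot 39 = \left(18 + 159 i \sqrt{2}\right) + 624 = 642 + 159 i \sqrt{2}$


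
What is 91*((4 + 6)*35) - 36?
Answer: 31814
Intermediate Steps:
91*((4 + 6)*35) - 36 = 91*(10*35) - 36 = 91*350 - 36 = 31850 - 36 = 31814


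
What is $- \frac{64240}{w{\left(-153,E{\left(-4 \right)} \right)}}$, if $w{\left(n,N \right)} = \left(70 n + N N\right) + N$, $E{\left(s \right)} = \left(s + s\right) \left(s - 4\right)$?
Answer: $\frac{6424}{655} \approx 9.8076$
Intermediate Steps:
$E{\left(s \right)} = 2 s \left(-4 + s\right)$
$w{\left(n,N \right)} = N + N^{2} + 70 n$ ($w{\left(n,N \right)} = \left(70 n + N^{2}\right) + N = \left(N^{2} + 70 n\right) + N = N + N^{2} + 70 n$)
$- \frac{64240}{w{\left(-153,E{\left(-4 \right)} \right)}} = - \frac{64240}{2 \left(-4\right) \left(-4 - 4\right) + \left(2 \left(-4\right) \left(-4 - 4\right)\right)^{2} + 70 \left(-153\right)} = - \frac{64240}{2 \left(-4\right) \left(-8\right) + \left(2 \left(-4\right) \left(-8\right)\right)^{2} - 10710} = - \frac{64240}{64 + 64^{2} - 10710} = - \frac{64240}{64 + 4096 - 10710} = - \frac{64240}{-6550} = \left(-64240\right) \left(- \frac{1}{6550}\right) = \frac{6424}{655}$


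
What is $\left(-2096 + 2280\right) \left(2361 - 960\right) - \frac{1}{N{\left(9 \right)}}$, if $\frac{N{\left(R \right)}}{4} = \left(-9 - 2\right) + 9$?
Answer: $\frac{2062273}{8} \approx 2.5778 \cdot 10^{5}$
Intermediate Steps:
$N{\left(R \right)} = -8$ ($N{\left(R \right)} = 4 \left(\left(-9 - 2\right) + 9\right) = 4 \left(-11 + 9\right) = 4 \left(-2\right) = -8$)
$\left(-2096 + 2280\right) \left(2361 - 960\right) - \frac{1}{N{\left(9 \right)}} = \left(-2096 + 2280\right) \left(2361 - 960\right) - \frac{1}{-8} = 184 \cdot 1401 - - \frac{1}{8} = 257784 + \frac{1}{8} = \frac{2062273}{8}$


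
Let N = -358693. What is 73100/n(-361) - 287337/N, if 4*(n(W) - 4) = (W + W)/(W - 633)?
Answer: 3066391748993/175400877 ≈ 17482.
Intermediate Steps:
n(W) = 4 + W/(2*(-633 + W)) (n(W) = 4 + ((W + W)/(W - 633))/4 = 4 + ((2*W)/(-633 + W))/4 = 4 + (2*W/(-633 + W))/4 = 4 + W/(2*(-633 + W)))
73100/n(-361) - 287337/N = 73100/((3*(-1688 + 3*(-361))/(2*(-633 - 361)))) - 287337/(-358693) = 73100/(((3/2)*(-1688 - 1083)/(-994))) - 287337*(-1/358693) = 73100/(((3/2)*(-1/994)*(-2771))) + 287337/358693 = 73100/(8313/1988) + 287337/358693 = 73100*(1988/8313) + 287337/358693 = 8548400/489 + 287337/358693 = 3066391748993/175400877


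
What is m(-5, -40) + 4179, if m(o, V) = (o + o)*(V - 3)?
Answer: 4609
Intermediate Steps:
m(o, V) = 2*o*(-3 + V) (m(o, V) = (2*o)*(-3 + V) = 2*o*(-3 + V))
m(-5, -40) + 4179 = 2*(-5)*(-3 - 40) + 4179 = 2*(-5)*(-43) + 4179 = 430 + 4179 = 4609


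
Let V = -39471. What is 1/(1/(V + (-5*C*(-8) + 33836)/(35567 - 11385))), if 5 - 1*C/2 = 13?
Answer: -477227263/12091 ≈ -39470.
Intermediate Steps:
C = -16 (C = 10 - 2*13 = 10 - 26 = -16)
1/(1/(V + (-5*C*(-8) + 33836)/(35567 - 11385))) = 1/(1/(-39471 + (-5*(-16)*(-8) + 33836)/(35567 - 11385))) = 1/(1/(-39471 + (80*(-8) + 33836)/24182)) = 1/(1/(-39471 + (-640 + 33836)*(1/24182))) = 1/(1/(-39471 + 33196*(1/24182))) = 1/(1/(-39471 + 16598/12091)) = 1/(1/(-477227263/12091)) = 1/(-12091/477227263) = -477227263/12091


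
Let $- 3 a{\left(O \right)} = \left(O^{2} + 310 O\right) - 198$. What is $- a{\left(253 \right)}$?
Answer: $\frac{142241}{3} \approx 47414.0$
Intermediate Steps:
$a{\left(O \right)} = 66 - \frac{310 O}{3} - \frac{O^{2}}{3}$ ($a{\left(O \right)} = - \frac{\left(O^{2} + 310 O\right) - 198}{3} = - \frac{-198 + O^{2} + 310 O}{3} = 66 - \frac{310 O}{3} - \frac{O^{2}}{3}$)
$- a{\left(253 \right)} = - (66 - \frac{78430}{3} - \frac{253^{2}}{3}) = - (66 - \frac{78430}{3} - \frac{64009}{3}) = \left(-1\right) \left(- \frac{142241}{3}\right) = \frac{142241}{3}$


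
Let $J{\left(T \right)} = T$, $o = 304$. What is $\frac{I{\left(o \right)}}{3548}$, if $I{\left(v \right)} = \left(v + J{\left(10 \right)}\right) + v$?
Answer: $\frac{309}{1774} \approx 0.17418$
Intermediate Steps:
$I{\left(v \right)} = 10 + 2 v$ ($I{\left(v \right)} = \left(v + 10\right) + v = \left(10 + v\right) + v = 10 + 2 v$)
$\frac{I{\left(o \right)}}{3548} = \frac{10 + 2 \cdot 304}{3548} = \left(10 + 608\right) \frac{1}{3548} = 618 \cdot \frac{1}{3548} = \frac{309}{1774}$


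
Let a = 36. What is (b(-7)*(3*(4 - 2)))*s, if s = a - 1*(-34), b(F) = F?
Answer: -2940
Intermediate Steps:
s = 70 (s = 36 - 1*(-34) = 36 + 34 = 70)
(b(-7)*(3*(4 - 2)))*s = -21*(4 - 2)*70 = -21*2*70 = -7*6*70 = -42*70 = -2940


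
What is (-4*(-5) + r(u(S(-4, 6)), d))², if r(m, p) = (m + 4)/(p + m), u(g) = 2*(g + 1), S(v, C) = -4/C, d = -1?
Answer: 36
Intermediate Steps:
u(g) = 2 + 2*g (u(g) = 2*(1 + g) = 2 + 2*g)
r(m, p) = (4 + m)/(m + p)
(-4*(-5) + r(u(S(-4, 6)), d))² = (-4*(-5) + (4 + (2 + 2*(-4/6)))/((2 + 2*(-4/6)) - 1))² = (20 + (4 + (2 + 2*(-4*⅙)))/((2 + 2*(-4*⅙)) - 1))² = (20 + (4 + (2 + 2*(-⅔)))/((2 + 2*(-⅔)) - 1))² = (20 + (4 + (2 - 4/3))/((2 - 4/3) - 1))² = (20 + (4 + ⅔)/(⅔ - 1))² = (20 + (14/3)/(-⅓))² = (20 - 3*14/3)² = (20 - 14)² = 6² = 36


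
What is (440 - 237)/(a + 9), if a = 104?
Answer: 203/113 ≈ 1.7965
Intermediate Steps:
(440 - 237)/(a + 9) = (440 - 237)/(104 + 9) = 203/113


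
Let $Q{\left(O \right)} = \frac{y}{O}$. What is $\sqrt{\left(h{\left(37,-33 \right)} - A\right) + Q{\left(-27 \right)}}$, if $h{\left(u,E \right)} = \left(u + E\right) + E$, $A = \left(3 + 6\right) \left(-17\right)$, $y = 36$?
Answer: $\frac{4 \sqrt{69}}{3} \approx 11.076$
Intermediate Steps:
$A = -153$ ($A = 9 \left(-17\right) = -153$)
$h{\left(u,E \right)} = u + 2 E$ ($h{\left(u,E \right)} = \left(E + u\right) + E = u + 2 E$)
$Q{\left(O \right)} = \frac{36}{O}$
$\sqrt{\left(h{\left(37,-33 \right)} - A\right) + Q{\left(-27 \right)}} = \sqrt{\left(\left(37 + 2 \left(-33\right)\right) - -153\right) + \frac{36}{-27}} = \sqrt{\left(\left(37 - 66\right) + 153\right) + 36 \left(- \frac{1}{27}\right)} = \sqrt{\left(-29 + 153\right) - \frac{4}{3}} = \sqrt{124 - \frac{4}{3}} = \sqrt{\frac{368}{3}} = \frac{4 \sqrt{69}}{3}$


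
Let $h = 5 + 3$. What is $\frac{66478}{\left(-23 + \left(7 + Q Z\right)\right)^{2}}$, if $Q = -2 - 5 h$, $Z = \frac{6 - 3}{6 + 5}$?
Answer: $\frac{4021919}{45602} \approx 88.196$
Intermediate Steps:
$h = 8$
$Z = \frac{3}{11} \approx 0.27273$
$Q = -42$ ($Q = -2 - 40 = -42$)
$\frac{66478}{\left(-23 + \left(7 + Q Z\right)\right)^{2}} = \frac{66478}{\left(-23 + \left(7 - \frac{126}{11}\right)\right)^{2}} = \frac{66478}{\left(-23 - \frac{49}{11}\right)^{2}} = \frac{66478}{\left(- \frac{302}{11}\right)^{2}} = \frac{66478}{\frac{91204}{121}} = 66478 \cdot \frac{121}{91204} = \frac{4021919}{45602}$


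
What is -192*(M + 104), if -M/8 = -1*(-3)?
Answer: -15360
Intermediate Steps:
M = -24 (M = -(-8)*(-3) = -8*3 = -24)
-192*(M + 104) = -192*(-24 + 104) = -192*80 = -15360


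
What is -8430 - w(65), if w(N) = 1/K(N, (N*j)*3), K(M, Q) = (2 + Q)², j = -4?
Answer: -5102544121/605284 ≈ -8430.0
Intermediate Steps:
w(N) = (2 - 12*N)⁻² (w(N) = 1/((2 + (N*(-4))*3)²) = 1/((2 - 4*N*3)²) = 1/((2 - 12*N)²) = (2 - 12*N)⁻²)
-8430 - w(65) = -8430 - 1/(4*(1 - 6*65)²) = -8430 - 1/(4*(1 - 390)²) = -8430 - 1/(4*(-389)²) = -8430 - 1/(4*151321) = -8430 - 1*1/605284 = -8430 - 1/605284 = -5102544121/605284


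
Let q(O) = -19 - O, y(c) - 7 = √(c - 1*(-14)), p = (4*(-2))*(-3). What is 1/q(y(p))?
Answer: -13/319 + √38/638 ≈ -0.031090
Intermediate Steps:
p = 24 (p = -8*(-3) = 24)
y(c) = 7 + √(14 + c) (y(c) = 7 + √(c - 1*(-14)) = 7 + √(c + 14) = 7 + √(14 + c))
1/q(y(p)) = 1/(-19 - (7 + √(14 + 24))) = 1/(-19 - (7 + √38)) = 1/(-19 + (-7 - √38)) = 1/(-26 - √38)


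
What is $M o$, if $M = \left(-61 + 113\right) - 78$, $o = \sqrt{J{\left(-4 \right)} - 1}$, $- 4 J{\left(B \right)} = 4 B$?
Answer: $- 26 \sqrt{3} \approx -45.033$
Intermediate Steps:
$J{\left(B \right)} = - B$ ($J{\left(B \right)} = - \frac{4 B}{4} = - B$)
$o = \sqrt{3}$ ($o = \sqrt{\left(-1\right) \left(-4\right) - 1} = \sqrt{4 - 1} = \sqrt{3} \approx 1.732$)
$M = -26$ ($M = 52 - 78 = -26$)
$M o = - 26 \sqrt{3}$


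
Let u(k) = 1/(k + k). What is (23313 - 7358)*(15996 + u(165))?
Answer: 16844271071/66 ≈ 2.5522e+8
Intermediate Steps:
u(k) = 1/(2*k)
(23313 - 7358)*(15996 + u(165)) = (23313 - 7358)*(15996 + (½)/165) = 15955*(15996 + (½)*(1/165)) = 15955*(15996 + 1/330) = 15955*(5278681/330) = 16844271071/66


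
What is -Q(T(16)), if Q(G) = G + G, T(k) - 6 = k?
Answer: -44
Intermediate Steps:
T(k) = 6 + k
Q(G) = 2*G
-Q(T(16)) = -2*(6 + 16) = -2*22 = -1*44 = -44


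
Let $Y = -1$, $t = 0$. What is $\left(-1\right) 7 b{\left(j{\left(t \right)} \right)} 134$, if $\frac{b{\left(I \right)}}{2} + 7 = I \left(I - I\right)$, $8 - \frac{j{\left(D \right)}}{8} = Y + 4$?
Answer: $13132$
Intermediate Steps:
$j{\left(D \right)} = 40$ ($j{\left(D \right)} = 64 - 8 \left(-1 + 4\right) = 64 - 24 = 40$)
$b{\left(I \right)} = -14$ ($b{\left(I \right)} = -14 + 2 I \left(I - I\right) = -14 + 2 I 0 = -14 + 2 \cdot 0 = -14 + 0 = -14$)
$\left(-1\right) 7 b{\left(j{\left(t \right)} \right)} 134 = \left(-1\right) 7 \left(-14\right) 134 = \left(-7\right) \left(-14\right) 134 = 98 \cdot 134 = 13132$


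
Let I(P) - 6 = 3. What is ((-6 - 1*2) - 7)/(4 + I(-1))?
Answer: -15/13 ≈ -1.1538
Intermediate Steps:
I(P) = 9 (I(P) = 6 + 3 = 9)
((-6 - 1*2) - 7)/(4 + I(-1)) = ((-6 - 1*2) - 7)/(4 + 9) = ((-6 - 2) - 7)/13 = (-8 - 7)/13 = (1/13)*(-15) = -15/13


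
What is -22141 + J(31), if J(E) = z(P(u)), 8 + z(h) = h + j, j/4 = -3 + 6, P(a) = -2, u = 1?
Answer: -22139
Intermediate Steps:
j = 12 (j = 4*(-3 + 6) = 4*3 = 12)
z(h) = 4 + h (z(h) = -8 + (h + 12) = -8 + (12 + h) = 4 + h)
J(E) = 2 (J(E) = 4 - 2 = 2)
-22141 + J(31) = -22141 + 2 = -22139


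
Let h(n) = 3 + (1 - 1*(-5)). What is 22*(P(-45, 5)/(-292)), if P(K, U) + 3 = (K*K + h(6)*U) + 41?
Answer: -11594/73 ≈ -158.82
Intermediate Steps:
h(n) = 9 (h(n) = 3 + (1 + 5) = 3 + 6 = 9)
P(K, U) = 38 + K² + 9*U (P(K, U) = -3 + ((K*K + 9*U) + 41) = -3 + ((K² + 9*U) + 41) = -3 + (41 + K² + 9*U) = 38 + K² + 9*U)
22*(P(-45, 5)/(-292)) = 22*((38 + (-45)² + 9*5)/(-292)) = 22*((38 + 2025 + 45)*(-1/292)) = 22*(2108*(-1/292)) = 22*(-527/73) = -11594/73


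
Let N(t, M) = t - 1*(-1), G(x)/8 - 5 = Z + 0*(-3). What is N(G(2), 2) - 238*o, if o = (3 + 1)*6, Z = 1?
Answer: -5663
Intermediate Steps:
o = 24 (o = 4*6 = 24)
G(x) = 48 (G(x) = 40 + 8*(1 + 0*(-3)) = 40 + 8*(1 + 0) = 40 + 8*1 = 40 + 8 = 48)
N(t, M) = 1 + t (N(t, M) = t + 1 = 1 + t)
N(G(2), 2) - 238*o = (1 + 48) - 238*24 = 49 - 5712 = -5663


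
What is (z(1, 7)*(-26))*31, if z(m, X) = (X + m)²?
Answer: -51584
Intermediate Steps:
(z(1, 7)*(-26))*31 = ((7 + 1)²*(-26))*31 = (8²*(-26))*31 = (64*(-26))*31 = -1664*31 = -51584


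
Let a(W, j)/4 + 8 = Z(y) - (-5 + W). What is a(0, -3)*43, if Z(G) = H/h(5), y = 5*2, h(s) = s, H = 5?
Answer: -344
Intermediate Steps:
y = 10
Z(G) = 1 (Z(G) = 5/5 = 5*(1/5) = 1)
a(W, j) = -8 - 4*W (a(W, j) = -32 + 4*(1 - (-5 + W)) = -32 + 4*(1 + (5 - W)) = -32 + 4*(6 - W) = -32 + (24 - 4*W) = -8 - 4*W)
a(0, -3)*43 = (-8 - 4*0)*43 = (-8 + 0)*43 = -8*43 = -344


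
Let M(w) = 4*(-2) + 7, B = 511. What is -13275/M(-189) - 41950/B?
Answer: 6741575/511 ≈ 13193.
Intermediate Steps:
M(w) = -1 (M(w) = -8 + 7 = -1)
-13275/M(-189) - 41950/B = -13275/(-1) - 41950/511 = -13275*(-1) - 41950*1/511 = 13275 - 41950/511 = 6741575/511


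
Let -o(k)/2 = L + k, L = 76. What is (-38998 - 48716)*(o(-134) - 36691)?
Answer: 3208139550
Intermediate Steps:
o(k) = -152 - 2*k (o(k) = -2*(76 + k) = -152 - 2*k)
(-38998 - 48716)*(o(-134) - 36691) = (-38998 - 48716)*((-152 - 2*(-134)) - 36691) = -87714*((-152 + 268) - 36691) = -87714*(116 - 36691) = -87714*(-36575) = 3208139550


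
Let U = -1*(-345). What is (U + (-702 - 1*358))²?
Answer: 511225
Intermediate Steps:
U = 345
(U + (-702 - 1*358))² = (345 + (-702 - 1*358))² = (345 + (-702 - 358))² = (345 - 1060)² = (-715)² = 511225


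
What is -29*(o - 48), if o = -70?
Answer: 3422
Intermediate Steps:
-29*(o - 48) = -29*(-70 - 48) = -29*(-118) = 3422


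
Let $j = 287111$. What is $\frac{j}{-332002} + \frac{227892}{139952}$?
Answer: $\frac{403168649}{528003908} \approx 0.76357$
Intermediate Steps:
$\frac{j}{-332002} + \frac{227892}{139952} = \frac{287111}{-332002} + \frac{227892}{139952} = 287111 \left(- \frac{1}{332002}\right) + 227892 \cdot \frac{1}{139952} = - \frac{26101}{30182} + \frac{56973}{34988} = \frac{403168649}{528003908}$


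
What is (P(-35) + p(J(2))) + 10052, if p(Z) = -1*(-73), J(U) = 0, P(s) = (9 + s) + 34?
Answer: 10133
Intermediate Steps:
P(s) = 43 + s
p(Z) = 73
(P(-35) + p(J(2))) + 10052 = ((43 - 35) + 73) + 10052 = (8 + 73) + 10052 = 81 + 10052 = 10133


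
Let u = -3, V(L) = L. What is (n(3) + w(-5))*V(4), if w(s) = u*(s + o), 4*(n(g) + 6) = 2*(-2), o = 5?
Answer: -28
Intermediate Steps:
n(g) = -7 (n(g) = -6 + (2*(-2))/4 = -6 + (¼)*(-4) = -6 - 1 = -7)
w(s) = -15 - 3*s (w(s) = -3*(s + 5) = -3*(5 + s) = -15 - 3*s)
(n(3) + w(-5))*V(4) = (-7 + (-15 - 3*(-5)))*4 = (-7 + (-15 + 15))*4 = (-7 + 0)*4 = -7*4 = -28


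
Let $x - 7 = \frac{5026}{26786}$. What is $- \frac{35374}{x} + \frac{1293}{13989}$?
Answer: $- \frac{1104559979141}{224439516} \approx -4921.4$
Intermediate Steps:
$x = \frac{96264}{13393}$ ($x = 7 + \frac{5026}{26786} = 7 + 5026 \cdot \frac{1}{26786} = 7 + \frac{2513}{13393} = \frac{96264}{13393} \approx 7.1876$)
$- \frac{35374}{x} + \frac{1293}{13989} = - \frac{35374}{\frac{96264}{13393}} + \frac{1293}{13989} = \left(-35374\right) \frac{13393}{96264} + 1293 \cdot \frac{1}{13989} = - \frac{236881991}{48132} + \frac{431}{4663} = - \frac{1104559979141}{224439516}$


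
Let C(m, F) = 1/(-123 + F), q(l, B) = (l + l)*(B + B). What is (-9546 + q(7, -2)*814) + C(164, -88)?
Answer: -11632431/211 ≈ -55130.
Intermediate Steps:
q(l, B) = 4*B*l (q(l, B) = (2*l)*(2*B) = 4*B*l)
(-9546 + q(7, -2)*814) + C(164, -88) = (-9546 + (4*(-2)*7)*814) + 1/(-123 - 88) = (-9546 - 56*814) + 1/(-211) = (-9546 - 45584) - 1/211 = -55130 - 1/211 = -11632431/211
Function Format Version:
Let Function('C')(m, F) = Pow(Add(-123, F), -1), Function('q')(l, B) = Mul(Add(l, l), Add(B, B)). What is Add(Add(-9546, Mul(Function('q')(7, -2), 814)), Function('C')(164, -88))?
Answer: Rational(-11632431, 211) ≈ -55130.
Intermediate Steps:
Function('q')(l, B) = Mul(4, B, l) (Function('q')(l, B) = Mul(Mul(2, l), Mul(2, B)) = Mul(4, B, l))
Add(Add(-9546, Mul(Function('q')(7, -2), 814)), Function('C')(164, -88)) = Add(Add(-9546, Mul(Mul(4, -2, 7), 814)), Pow(Add(-123, -88), -1)) = Add(Add(-9546, Mul(-56, 814)), Pow(-211, -1)) = Add(Add(-9546, -45584), Rational(-1, 211)) = Add(-55130, Rational(-1, 211)) = Rational(-11632431, 211)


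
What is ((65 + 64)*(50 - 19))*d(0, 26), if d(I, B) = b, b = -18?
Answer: -71982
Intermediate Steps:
d(I, B) = -18
((65 + 64)*(50 - 19))*d(0, 26) = ((65 + 64)*(50 - 19))*(-18) = (129*31)*(-18) = 3999*(-18) = -71982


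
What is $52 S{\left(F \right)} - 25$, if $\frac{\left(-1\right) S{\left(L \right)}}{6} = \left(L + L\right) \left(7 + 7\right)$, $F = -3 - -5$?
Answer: $-17497$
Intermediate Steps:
$F = 2$ ($F = -3 + 5 = 2$)
$S{\left(L \right)} = - 168 L$ ($S{\left(L \right)} = - 6 \left(L + L\right) \left(7 + 7\right) = - 6 \cdot 2 L 14 = - 6 \cdot 28 L = - 168 L$)
$52 S{\left(F \right)} - 25 = 52 \left(\left(-168\right) 2\right) - 25 = 52 \left(-336\right) - 25 = -17472 - 25 = -17497$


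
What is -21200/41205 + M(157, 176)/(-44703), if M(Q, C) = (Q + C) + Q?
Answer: -64526270/122799141 ≈ -0.52546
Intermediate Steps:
M(Q, C) = C + 2*Q (M(Q, C) = (C + Q) + Q = C + 2*Q)
-21200/41205 + M(157, 176)/(-44703) = -21200/41205 + (176 + 2*157)/(-44703) = -21200*1/41205 + (176 + 314)*(-1/44703) = -4240/8241 + 490*(-1/44703) = -4240/8241 - 490/44703 = -64526270/122799141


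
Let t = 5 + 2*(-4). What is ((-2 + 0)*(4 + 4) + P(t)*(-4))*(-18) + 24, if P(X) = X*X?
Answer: 960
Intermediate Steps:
t = -3 (t = 5 - 8 = -3)
P(X) = X²
((-2 + 0)*(4 + 4) + P(t)*(-4))*(-18) + 24 = ((-2 + 0)*(4 + 4) + (-3)²*(-4))*(-18) + 24 = (-2*8 + 9*(-4))*(-18) + 24 = (-16 - 36)*(-18) + 24 = -52*(-18) + 24 = 936 + 24 = 960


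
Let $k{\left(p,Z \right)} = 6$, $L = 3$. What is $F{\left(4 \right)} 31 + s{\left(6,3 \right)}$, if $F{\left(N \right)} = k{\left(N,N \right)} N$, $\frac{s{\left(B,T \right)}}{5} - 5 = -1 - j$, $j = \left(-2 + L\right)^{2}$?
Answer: $759$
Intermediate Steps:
$j = 1$ ($j = \left(-2 + 3\right)^{2} = 1^{2} = 1$)
$s{\left(B,T \right)} = 15$ ($s{\left(B,T \right)} = 25 + 5 \left(-1 - 1\right) = 25 + 5 \left(-2\right) = 25 - 10 = 15$)
$F{\left(N \right)} = 6 N$
$F{\left(4 \right)} 31 + s{\left(6,3 \right)} = 6 \cdot 4 \cdot 31 + 15 = 24 \cdot 31 + 15 = 744 + 15 = 759$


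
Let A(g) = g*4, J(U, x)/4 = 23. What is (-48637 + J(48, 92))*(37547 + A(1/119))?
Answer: -30986252695/17 ≈ -1.8227e+9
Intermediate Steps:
J(U, x) = 92 (J(U, x) = 4*23 = 92)
A(g) = 4*g
(-48637 + J(48, 92))*(37547 + A(1/119)) = (-48637 + 92)*(37547 + 4/119) = -48545*(37547 + 4*(1/119)) = -48545*(37547 + 4/119) = -48545*4468097/119 = -30986252695/17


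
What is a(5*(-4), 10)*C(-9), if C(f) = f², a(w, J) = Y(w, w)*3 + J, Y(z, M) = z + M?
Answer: -8910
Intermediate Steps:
Y(z, M) = M + z
a(w, J) = J + 6*w (a(w, J) = (w + w)*3 + J = (2*w)*3 + J = 6*w + J = J + 6*w)
a(5*(-4), 10)*C(-9) = (10 + 6*(5*(-4)))*(-9)² = (10 + 6*(-20))*81 = (10 - 120)*81 = -110*81 = -8910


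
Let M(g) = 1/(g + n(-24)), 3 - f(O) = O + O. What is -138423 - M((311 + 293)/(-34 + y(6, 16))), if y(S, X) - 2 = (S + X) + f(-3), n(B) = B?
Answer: -86929643/628 ≈ -1.3842e+5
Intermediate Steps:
f(O) = 3 - 2*O (f(O) = 3 - (O + O) = 3 - 2*O)
y(S, X) = 11 + S + X (y(S, X) = 2 + ((S + X) + (3 - 2*(-3))) = 2 + ((S + X) + (3 + 6)) = 2 + ((S + X) + 9) = 2 + (9 + S + X) = 11 + S + X)
M(g) = 1/(-24 + g) (M(g) = 1/(g - 24) = 1/(-24 + g))
-138423 - M((311 + 293)/(-34 + y(6, 16))) = -138423 - 1/(-24 + (311 + 293)/(-34 + (11 + 6 + 16))) = -138423 - 1/(-24 + 604/(-34 + 33)) = -138423 - 1/(-24 + 604/(-1)) = -138423 - 1/(-24 + 604*(-1)) = -138423 - 1/(-24 - 604) = -138423 - 1/(-628) = -138423 - 1*(-1/628) = -138423 + 1/628 = -86929643/628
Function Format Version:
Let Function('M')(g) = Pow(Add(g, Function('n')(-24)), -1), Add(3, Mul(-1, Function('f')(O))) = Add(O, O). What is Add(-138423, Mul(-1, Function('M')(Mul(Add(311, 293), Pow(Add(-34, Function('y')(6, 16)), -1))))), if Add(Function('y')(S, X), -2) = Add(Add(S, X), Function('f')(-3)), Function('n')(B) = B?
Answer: Rational(-86929643, 628) ≈ -1.3842e+5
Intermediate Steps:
Function('f')(O) = Add(3, Mul(-2, O)) (Function('f')(O) = Add(3, Mul(-1, Add(O, O))) = Add(3, Mul(-1, Mul(2, O))) = Add(3, Mul(-2, O)))
Function('y')(S, X) = Add(11, S, X) (Function('y')(S, X) = Add(2, Add(Add(S, X), Add(3, Mul(-2, -3)))) = Add(2, Add(Add(S, X), Add(3, 6))) = Add(2, Add(Add(S, X), 9)) = Add(2, Add(9, S, X)) = Add(11, S, X))
Function('M')(g) = Pow(Add(-24, g), -1) (Function('M')(g) = Pow(Add(g, -24), -1) = Pow(Add(-24, g), -1))
Add(-138423, Mul(-1, Function('M')(Mul(Add(311, 293), Pow(Add(-34, Function('y')(6, 16)), -1))))) = Add(-138423, Mul(-1, Pow(Add(-24, Mul(Add(311, 293), Pow(Add(-34, Add(11, 6, 16)), -1))), -1))) = Add(-138423, Mul(-1, Pow(Add(-24, Mul(604, Pow(Add(-34, 33), -1))), -1))) = Add(-138423, Mul(-1, Pow(Add(-24, Mul(604, Pow(-1, -1))), -1))) = Add(-138423, Mul(-1, Pow(Add(-24, Mul(604, -1)), -1))) = Add(-138423, Mul(-1, Pow(Add(-24, -604), -1))) = Add(-138423, Mul(-1, Pow(-628, -1))) = Add(-138423, Mul(-1, Rational(-1, 628))) = Add(-138423, Rational(1, 628)) = Rational(-86929643, 628)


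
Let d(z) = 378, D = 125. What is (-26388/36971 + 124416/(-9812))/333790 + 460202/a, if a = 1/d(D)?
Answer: 239358959403088519926/1375971335035 ≈ 1.7396e+8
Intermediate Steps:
a = 1/378 ≈ 0.0026455
(-26388/36971 + 124416/(-9812))/333790 + 460202/a = (-26388/36971 + 124416/(-9812))/333790 + 460202/(1/378) = (-26388*1/36971 + 124416*(-1/9812))*(1/333790) + 460202*378 = (-26388/36971 - 31104/2453)*(1/333790) + 173956356 = -110425068/8244533*1/333790 + 173956356 = -55212534/1375971335035 + 173956356 = 239358959403088519926/1375971335035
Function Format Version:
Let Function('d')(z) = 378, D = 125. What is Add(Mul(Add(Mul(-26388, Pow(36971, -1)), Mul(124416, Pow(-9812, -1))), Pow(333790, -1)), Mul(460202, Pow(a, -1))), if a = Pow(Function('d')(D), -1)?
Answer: Rational(239358959403088519926, 1375971335035) ≈ 1.7396e+8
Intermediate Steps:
a = Rational(1, 378) (a = Pow(378, -1) = Rational(1, 378) ≈ 0.0026455)
Add(Mul(Add(Mul(-26388, Pow(36971, -1)), Mul(124416, Pow(-9812, -1))), Pow(333790, -1)), Mul(460202, Pow(a, -1))) = Add(Mul(Add(Mul(-26388, Pow(36971, -1)), Mul(124416, Pow(-9812, -1))), Pow(333790, -1)), Mul(460202, Pow(Rational(1, 378), -1))) = Add(Mul(Add(Mul(-26388, Rational(1, 36971)), Mul(124416, Rational(-1, 9812))), Rational(1, 333790)), Mul(460202, 378)) = Add(Mul(Add(Rational(-26388, 36971), Rational(-31104, 2453)), Rational(1, 333790)), 173956356) = Add(Mul(Rational(-110425068, 8244533), Rational(1, 333790)), 173956356) = Add(Rational(-55212534, 1375971335035), 173956356) = Rational(239358959403088519926, 1375971335035)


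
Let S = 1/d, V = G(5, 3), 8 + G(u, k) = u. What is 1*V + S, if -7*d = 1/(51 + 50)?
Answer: -710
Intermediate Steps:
G(u, k) = -8 + u
V = -3 (V = -8 + 5 = -3)
d = -1/707 (d = -1/(7*(51 + 50)) = -⅐/101 = -⅐*1/101 = -1/707 ≈ -0.0014144)
S = -707 (S = 1/(-1/707) = -707)
1*V + S = 1*(-3) - 707 = -3 - 707 = -710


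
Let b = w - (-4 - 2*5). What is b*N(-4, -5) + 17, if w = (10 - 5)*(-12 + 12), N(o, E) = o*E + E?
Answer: 227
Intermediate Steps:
N(o, E) = E + E*o (N(o, E) = E*o + E = E + E*o)
w = 0 (w = 5*0 = 0)
b = 14 (b = 0 - (-4 - 2*5) = 0 - (-4 - 10) = 0 - 1*(-14) = 0 + 14 = 14)
b*N(-4, -5) + 17 = 14*(-5*(1 - 4)) + 17 = 14*(-5*(-3)) + 17 = 14*15 + 17 = 210 + 17 = 227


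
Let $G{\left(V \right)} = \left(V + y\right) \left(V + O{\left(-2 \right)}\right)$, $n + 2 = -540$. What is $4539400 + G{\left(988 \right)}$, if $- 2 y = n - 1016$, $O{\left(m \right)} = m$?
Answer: $6281662$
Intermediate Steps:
$n = -542$ ($n = -2 - 540 = -542$)
$y = 779$ ($y = - \frac{-542 - 1016}{2} = \left(- \frac{1}{2}\right) \left(-1558\right) = 779$)
$G{\left(V \right)} = \left(-2 + V\right) \left(779 + V\right)$ ($G{\left(V \right)} = \left(V + 779\right) \left(V - 2\right) = \left(779 + V\right) \left(-2 + V\right) = \left(-2 + V\right) \left(779 + V\right)$)
$4539400 + G{\left(988 \right)} = 4539400 + \left(-1558 + 988^{2} + 777 \cdot 988\right) = 4539400 + \left(-1558 + 976144 + 767676\right) = 4539400 + 1742262 = 6281662$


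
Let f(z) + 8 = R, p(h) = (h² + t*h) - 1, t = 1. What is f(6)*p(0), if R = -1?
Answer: 9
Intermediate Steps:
p(h) = -1 + h + h² (p(h) = (h² + 1*h) - 1 = (h² + h) - 1 = (h + h²) - 1 = -1 + h + h²)
f(z) = -9 (f(z) = -8 - 1 = -9)
f(6)*p(0) = -9*(-1 + 0 + 0²) = -9*(-1 + 0 + 0) = -9*(-1) = 9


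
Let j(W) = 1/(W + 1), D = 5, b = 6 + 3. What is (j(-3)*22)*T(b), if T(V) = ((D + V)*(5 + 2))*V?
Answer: -9702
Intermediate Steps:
b = 9
j(W) = 1/(1 + W)
T(V) = V*(35 + 7*V) (T(V) = ((5 + V)*(5 + 2))*V = ((5 + V)*7)*V = (35 + 7*V)*V = V*(35 + 7*V))
(j(-3)*22)*T(b) = (22/(1 - 3))*(7*9*(5 + 9)) = (22/(-2))*(7*9*14) = -1/2*22*882 = -11*882 = -9702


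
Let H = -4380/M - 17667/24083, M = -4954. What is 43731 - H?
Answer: 2608702207410/59653591 ≈ 43731.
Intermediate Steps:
H = 8980611/59653591 (H = -4380/(-4954) - 17667/24083 = -4380*(-1/4954) - 17667*1/24083 = 2190/2477 - 17667/24083 = 8980611/59653591 ≈ 0.15055)
43731 - H = 43731 - 1*8980611/59653591 = 43731 - 8980611/59653591 = 2608702207410/59653591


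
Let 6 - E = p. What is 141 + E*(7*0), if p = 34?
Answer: 141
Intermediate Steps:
E = -28 (E = 6 - 1*34 = 6 - 34 = -28)
141 + E*(7*0) = 141 - 196*0 = 141 - 28*0 = 141 + 0 = 141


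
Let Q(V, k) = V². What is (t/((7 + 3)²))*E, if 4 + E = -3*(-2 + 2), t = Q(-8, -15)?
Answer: -64/25 ≈ -2.5600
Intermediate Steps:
t = 64 (t = (-8)² = 64)
E = -4 (E = -4 - 3*(-2 + 2) = -4 - 3*0 = -4 + 0 = -4)
(t/((7 + 3)²))*E = (64/((7 + 3)²))*(-4) = (64/(10²))*(-4) = (64/100)*(-4) = (64*(1/100))*(-4) = (16/25)*(-4) = -64/25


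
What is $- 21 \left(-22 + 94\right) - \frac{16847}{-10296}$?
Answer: $- \frac{15550705}{10296} \approx -1510.4$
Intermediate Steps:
$- 21 \left(-22 + 94\right) - \frac{16847}{-10296} = \left(-21\right) 72 - - \frac{16847}{10296} = -1512 + \frac{16847}{10296} = - \frac{15550705}{10296}$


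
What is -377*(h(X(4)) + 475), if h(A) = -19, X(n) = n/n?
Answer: -171912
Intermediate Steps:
X(n) = 1
-377*(h(X(4)) + 475) = -377*(-19 + 475) = -377*456 = -171912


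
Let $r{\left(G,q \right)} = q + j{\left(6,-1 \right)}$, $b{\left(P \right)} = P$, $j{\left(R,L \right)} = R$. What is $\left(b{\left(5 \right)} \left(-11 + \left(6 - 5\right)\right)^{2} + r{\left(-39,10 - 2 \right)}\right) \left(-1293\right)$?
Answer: $-664602$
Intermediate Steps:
$r{\left(G,q \right)} = 6 + q$ ($r{\left(G,q \right)} = q + 6 = 6 + q$)
$\left(b{\left(5 \right)} \left(-11 + \left(6 - 5\right)\right)^{2} + r{\left(-39,10 - 2 \right)}\right) \left(-1293\right) = \left(5 \left(-11 + \left(6 - 5\right)\right)^{2} + \left(6 + \left(10 - 2\right)\right)\right) \left(-1293\right) = \left(5 \left(-11 + 1\right)^{2} + \left(6 + \left(10 - 2\right)\right)\right) \left(-1293\right) = \left(5 \left(-10\right)^{2} + \left(6 + 8\right)\right) \left(-1293\right) = \left(5 \cdot 100 + 14\right) \left(-1293\right) = \left(500 + 14\right) \left(-1293\right) = 514 \left(-1293\right) = -664602$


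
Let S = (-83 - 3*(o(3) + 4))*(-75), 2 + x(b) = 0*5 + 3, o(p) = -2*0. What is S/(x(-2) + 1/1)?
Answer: 7125/2 ≈ 3562.5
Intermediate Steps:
o(p) = 0
x(b) = 1 (x(b) = -2 + (0*5 + 3) = -2 + (0 + 3) = -2 + 3 = 1)
S = 7125 (S = (-83 - 3*(0 + 4))*(-75) = (-83 - 3*4)*(-75) = (-83 - 12)*(-75) = -95*(-75) = 7125)
S/(x(-2) + 1/1) = 7125/(1 + 1/1) = 7125/(1 + 1) = 7125/2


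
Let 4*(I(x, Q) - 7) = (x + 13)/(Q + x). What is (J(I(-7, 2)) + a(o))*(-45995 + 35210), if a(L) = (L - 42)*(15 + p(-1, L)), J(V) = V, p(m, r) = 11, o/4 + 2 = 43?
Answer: -68564559/2 ≈ -3.4282e+7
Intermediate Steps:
o = 164 (o = -8 + 4*43 = -8 + 172 = 164)
I(x, Q) = 7 + (13 + x)/(4*(Q + x)) (I(x, Q) = 7 + ((x + 13)/(Q + x))/4 = 7 + ((13 + x)/(Q + x))/4 = 7 + (13 + x)/(4*(Q + x)))
a(L) = -1092 + 26*L (a(L) = (L - 42)*(15 + 11) = (-42 + L)*26 = -1092 + 26*L)
(J(I(-7, 2)) + a(o))*(-45995 + 35210) = ((13 + 28*2 + 29*(-7))/(4*(2 - 7)) + (-1092 + 26*164))*(-45995 + 35210) = ((1/4)*(13 + 56 - 203)/(-5) + (-1092 + 4264))*(-10785) = ((1/4)*(-1/5)*(-134) + 3172)*(-10785) = (67/10 + 3172)*(-10785) = (31787/10)*(-10785) = -68564559/2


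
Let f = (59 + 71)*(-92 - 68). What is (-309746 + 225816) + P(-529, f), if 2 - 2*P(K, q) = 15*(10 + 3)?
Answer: -168053/2 ≈ -84027.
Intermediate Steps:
f = -20800 (f = 130*(-160) = -20800)
P(K, q) = -193/2 (P(K, q) = 1 - 15*(10 + 3)/2 = 1 - 15*13/2 = 1 - 1/2*195 = 1 - 195/2 = -193/2)
(-309746 + 225816) + P(-529, f) = (-309746 + 225816) - 193/2 = -83930 - 193/2 = -168053/2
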